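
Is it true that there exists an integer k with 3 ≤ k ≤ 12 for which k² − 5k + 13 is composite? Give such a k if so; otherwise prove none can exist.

At k = 10: 10² − 5·10 + 13 = 63 = 3·21, which is composite.

k = 10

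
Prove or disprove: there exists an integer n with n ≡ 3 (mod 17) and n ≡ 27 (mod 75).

n = 1227

Since 17 and 75 share no common factor, CRT says the pair of congruences has a solution (unique mod 1275).
Write n = 3 + 17t and require 3 + 17t ≡ 27 (mod 75), i.e. 17t ≡ 24 (mod 75).
Since 17·53 = 901 = 12·75 + 1, the inverse of 17 mod 75 is 53.
Multiplying by 53: t ≡ 53·24 = 1272 ≡ 72 (mod 75).
With t = 72: n = 3 + 17·72 = 1227.
Verify: 1227 = 72·17 + 3 and 1227 = 16·75 + 27. ✓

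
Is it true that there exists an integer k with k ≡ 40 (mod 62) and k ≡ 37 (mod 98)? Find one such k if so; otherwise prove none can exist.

No, no such integer exists.

Both moduli are multiples of 2 = gcd(62, 98), so any solution would satisfy k ≡ 40 and k ≡ 37 modulo 2 simultaneously.
These are incompatible: 40 − 37 = 3 is not divisible by 2.
Hence the system has no solution.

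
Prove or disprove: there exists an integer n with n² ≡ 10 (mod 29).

No, no such integer exists.

Apply Euler's criterion with the prime 29: 10 is a quadratic residue iff 10^14 ≡ 1 (mod 29), and a non-residue iff it is ≡ −1.
Repeated squaring mod 29: 10^2 = 100 ≡ 13; 10^4 ≡ 13² = 169 ≡ 24; 10^8 ≡ 24² = 576 ≡ 25.
Since 14 = 8 + 4 + 2, 10^14 ≡ 25 · 24 · 13; multiplying out mod 29: 25·24 = 600 ≡ 20, then 20·13 = 260 ≡ 28. Thus 10^14 ≡ 28 ≡ −1 (mod 29).
By Euler's criterion 10 is a quadratic non-residue mod 29: no n satisfies n² ≡ 10 (mod 29).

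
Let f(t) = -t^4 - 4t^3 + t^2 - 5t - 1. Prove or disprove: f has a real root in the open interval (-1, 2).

f(-1) = 8 and f(2) = -55, which have opposite signs.
As a polynomial, f is continuous on every closed interval.
By the Intermediate Value Theorem, f takes the value 0 somewhere in the open interval.

Such a root exists.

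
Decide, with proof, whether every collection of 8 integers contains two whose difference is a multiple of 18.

No, the set {53, 54, 55, 56, 57, 58, 59, 60} is a counterexample.

Consider the 8 integers 53, 54, …, 60. They lie in distinct residue classes modulo 18, since 8 ≤ 18.
The differences between them range over 1, …, 7, none of which is divisible by 18.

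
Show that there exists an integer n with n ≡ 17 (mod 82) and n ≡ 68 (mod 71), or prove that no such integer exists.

n = 1985

The moduli 82 and 71 are coprime, so by the Chinese Remainder Theorem a unique solution modulo 5822 exists.
Any solution of the first congruence is n = 17 + 82t; substituting into the second, 82t ≡ 68 − 17 ≡ 51 (mod 71).
82 ≡ 11 (mod 71), so this reads 11t ≡ 51 (mod 71). To invert 11 modulo 71: 71 = 6·11 + 5, 11 = 2·5 + 1, 5 = 5·1 + 0, and unwinding, 1 = 11 − 2·5 = 11 − 2·(71 − 6·11) = −2·71 + 13·11. Thus 11⁻¹ ≡ 13 (mod 71).
Therefore t ≡ 13·51 = 663 ≡ 24 (mod 71).
Taking t = 24 gives n = 17 + 82·24 = 1985.
Check: 1985 mod 82 = 17, 1985 mod 71 = 68. ✓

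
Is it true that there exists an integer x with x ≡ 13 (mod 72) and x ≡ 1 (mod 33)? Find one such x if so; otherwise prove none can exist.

x = 661

The moduli are not coprime: gcd(72, 33) = 3. Compatibility requires 3 ∣ (1 − 13) = -12, which holds, so solutions exist.
Put x = 13 + 72t, so we need 72t ≡ 21 (mod 33), equivalently (divide by 3) 24t ≡ 7 (mod 11).
24 ≡ 2 (mod 11), so this reads 2t ≡ 7 (mod 11). Note 2·6 = 12 ≡ 1 (mod 11) (as 12 − 1 = 1·11), so 2⁻¹ ≡ 6.
Multiplying by 6: t ≡ 6·7 = 42 ≡ 9 (mod 11).
Then x = 13 + 72·9 = 661.
Indeed 661 ≡ 13 (mod 72) and 661 ≡ 1 (mod 33).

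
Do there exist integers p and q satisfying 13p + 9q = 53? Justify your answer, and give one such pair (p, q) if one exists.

Since gcd(13, 9) = 1, every integer is an integer combination of 13 and 9.
Dividing repeatedly: 13 = 1·9 + 4, 9 = 2·4 + 1, 4 = 4·1 + 0.
Working back up the chain: 1 = 9 − 2·4 = 9 − 2·(13 − 1·9) = −2·13 + 3·9. So 13·(-2) + 9·3 = 1.
Multiplying through by 53: p = (-2)·53 = -106, q = 3·53 = 159 is a solution.
The general solution is p = -106 + 9k, q = 159 − 13k; taking k = 12 gives the smaller pair p = 2, q = 3.
Indeed 13·2 + 9·3 = 26 + 27 = 53.

p = 2, q = 3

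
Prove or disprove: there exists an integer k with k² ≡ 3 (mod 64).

There is no such integer.

Work modulo the divisor 4 of 64. If k² ≡ 3 (mod 64) then k² ≡ 3 (mod 4).
Since (4 − k)² ≡ k² (mod 4), it suffices to square k = 0, 1, …, 2: the residues are 0, 1, 0.
The set of squares mod 4 is therefore {0, 1}, which does not contain 3.
Hence no integer k has k² ≡ 3 (mod 64).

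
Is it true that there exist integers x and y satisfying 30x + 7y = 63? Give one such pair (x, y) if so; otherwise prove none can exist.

30 and 7 are coprime, so 30x + 7y ranges over all of ℤ.
Run the Euclidean algorithm on 30 and 7: 30 = 4·7 + 2, 7 = 3·2 + 1, 2 = 2·1 + 0.
Working back up the chain: 1 = 7 − 3·2 = 7 − 3·(30 − 4·7) = −3·30 + 13·7. So 30·(-3) + 7·13 = 1.
Scaling by 63 gives the particular solution (x, y) = (-189, 819).
Shifting by a multiple of (7, −30) keeps it a solution: x = -189 + 27·7 = 0, y = 819 − 27·30 = 9.
Check: 30·0 + 7·9 = 0 + 63 = 63. ✓

x = 0, y = 9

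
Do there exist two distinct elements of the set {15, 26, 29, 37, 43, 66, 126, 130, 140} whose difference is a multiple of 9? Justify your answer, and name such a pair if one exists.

Two integers differ by a multiple of 9 exactly when they have the same residue mod 9. The residues are 15↦6, 26↦8, 29↦2, 37↦1, 43↦7, 66↦3, 126↦0, 130↦4, 140↦5.
All 9 residues are distinct, so no two elements differ by a multiple of 9.

No, no such pair exists.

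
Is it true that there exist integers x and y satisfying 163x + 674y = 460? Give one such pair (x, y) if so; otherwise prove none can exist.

163 and 674 are coprime, so 163x + 674y ranges over all of ℤ.
Dividing repeatedly: 674 = 4·163 + 22, 163 = 7·22 + 9, 22 = 2·9 + 4, 9 = 2·4 + 1, 4 = 4·1 + 0.
Back-substituting, 1 = 9 − 2·4 = 9 − 2·(22 − 2·9) = −2·22 + 5·9 = −2·22 + 5·(163 − 7·22) = 5·163 − 37·22 = 5·163 − 37·(674 − 4·163) = −37·674 + 153·163; that is, 163·153 + 674·(-37) = 1.
Scaling by 460 gives the particular solution (x, y) = (70380, -17020).
Subtracting 104·674 from x and adding 104·163 to y gives the tidier solution (284, -68).
Check: 163·284 + 674·(-68) = 46292 − 45832 = 460. ✓

x = 284, y = -68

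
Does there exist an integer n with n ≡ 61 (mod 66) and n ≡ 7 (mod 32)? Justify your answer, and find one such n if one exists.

The moduli are not coprime: gcd(66, 32) = 2. Compatibility requires 2 ∣ (7 − 61) = -54, which holds, so solutions exist.
The integers ≡ 61 (mod 66) are 61, 127, 193, 259, 325, 391, …; their remainders mod 32 are 29, 31, 1, 3, 5, 7, so n = 391 is the first that is ≡ 7 (mod 32).
Indeed 391 ≡ 61 (mod 66) and 391 ≡ 7 (mod 32).

n = 391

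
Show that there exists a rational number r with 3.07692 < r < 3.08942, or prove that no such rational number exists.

r = 37/12

Look for a denominator N such that an integer falls strictly between N·3.07692 and N·3.08942. N = 12 works: 12·3.07692 = 36.92304 < 37 < 37.07304 = 12·3.08942.
Dividing back, 3.07692 < 37/12 < 3.08942, and 37/12 is rational.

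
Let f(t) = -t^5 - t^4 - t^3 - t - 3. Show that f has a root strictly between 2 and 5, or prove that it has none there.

f(2) = -61 and f(5) = -3883, both negative, so a sign-change argument is unavailable; we show f keeps this sign on the whole interval.
Shift to the endpoint 2: with t = 2 + u (0 < u < 3), one computes f(2 + u) = -u^5 - 11u^4 - 49u^3 - 110u^2 - 125u - 61.
All 6 nonzero coefficients of this polynomial in u are negative; hence for u > 0 the value is a sum of negative terms (the constant -61 among them).
Therefore f(t) < 0 throughout (2, 5), and f has no zero there.

No.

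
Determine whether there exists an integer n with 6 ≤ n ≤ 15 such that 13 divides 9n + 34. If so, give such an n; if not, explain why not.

n = 15

Scanning upward from n = 6 gives 88, 97, 106, 115, 124, 133, 142, 151, 160, none divisible by 13. At n = 15 we get 9·15 + 34 = 169, and 169 = 13·13.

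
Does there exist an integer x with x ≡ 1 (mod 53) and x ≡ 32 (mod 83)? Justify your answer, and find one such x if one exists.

x = 2439

Since 53 and 83 share no common factor, CRT says the pair of congruences has a solution (unique mod 4399).
Write x = 1 + 53t and require 1 + 53t ≡ 32 (mod 83), i.e. 53t ≡ 31 (mod 83).
Invert 53 mod 83 by the Euclidean algorithm: 83 = 1·53 + 30, 53 = 1·30 + 23, 30 = 1·23 + 7, 23 = 3·7 + 2, 7 = 3·2 + 1, 2 = 2·1 + 0; back-substituting, 1 = 7 − 3·2 = 7 − 3·(23 − 3·7) = −3·23 + 10·7 = −3·23 + 10·(30 − 1·23) = 10·30 − 13·23 = 10·30 − 13·(53 − 1·30) = −13·53 + 23·30 = −13·53 + 23·(83 − 1·53) = 23·83 − 36·53. Hence 53·(-36) ≡ 1, so 53⁻¹ ≡ -36 ≡ 47 (mod 83).
Therefore t ≡ 47·31 = 1457 ≡ 46 (mod 83).
With t = 46: x = 1 + 53·46 = 2439.
Indeed 2439 ≡ 1 (mod 53) and 2439 ≡ 32 (mod 83).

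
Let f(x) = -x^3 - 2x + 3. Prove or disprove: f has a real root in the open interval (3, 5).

f has no root in that interval.

Evaluate at the endpoints: f(3) = -30, f(5) = -132 — same sign (negative).
The derivative f'(x) = -3x^2 - 2 is a quadratic with discriminant 0² − 4·(-3)·(-2) = -24 < 0; it never vanishes, so it is always negative (sign of the leading coefficient).
So f is strictly decreasing; between 3 and 5 its values lie between f(3) = -30 and f(5) = -132, all negative. Therefore f has no root in (3, 5).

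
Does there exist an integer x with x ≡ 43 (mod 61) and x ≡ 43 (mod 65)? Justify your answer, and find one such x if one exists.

The moduli 61 and 65 are coprime, so by the Chinese Remainder Theorem a unique solution modulo 3965 exists.
Any solution of the first congruence is x = 43 + 61t; substituting into the second, 61t ≡ 43 − 43 ≡ 0 (mod 65).
t = 0 satisfies this.
With t = 0: x = 43 + 61·0 = 43.
Verify: 43 = 0·61 + 43 and 43 = 0·65 + 43. ✓

x = 43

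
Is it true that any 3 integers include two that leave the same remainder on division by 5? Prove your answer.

Take the 3 consecutive integers 8, 9, 10: their residues mod 5 are all distinct because 3 ≤ 5.
Hence this collection has no pair with equal remainders mod 5, disproving the claim.

No; for instance {8, 9, 10} is a counterexample.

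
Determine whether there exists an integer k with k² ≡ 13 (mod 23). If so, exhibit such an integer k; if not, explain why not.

k = 17

Take k = 17. Then 17² = 289 = 12·23 + 13, so 17² ≡ 13 (mod 23).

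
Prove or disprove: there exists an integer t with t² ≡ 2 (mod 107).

No, no such integer exists.

107 is prime, so by Euler's criterion 2 is a square mod 107 iff 2^((107−1)/2) = 2^53 ≡ 1 (mod 107).
Squaring successively (mod 107): 2^2 = 4 ≡ 4; 2^4 ≡ 4² = 16 ≡ 16; 2^8 ≡ 16² = 256 ≡ 42; 2^16 ≡ 42² = 1764 ≡ 52; 2^32 ≡ 52² = 2704 ≡ 29.
Since 53 = 32 + 16 + 4 + 1, 2^53 ≡ 29 · 52 · 16 · 2; multiplying out mod 107: 29·52 = 1508 ≡ 10, then 10·16 = 160 ≡ 53, then 53·2 = 106 ≡ 106. Thus 2^53 ≡ 106 ≡ −1 (mod 107).
By Euler's criterion 2 is a quadratic non-residue mod 107: no t satisfies t² ≡ 2 (mod 107).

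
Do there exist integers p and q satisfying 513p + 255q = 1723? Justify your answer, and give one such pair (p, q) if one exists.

Any value of 513p + 255q is a multiple of gcd(513, 255) = 3.
But 1723 = 3·574 + 1, so 3 ∤ 1723.
So the equation is unsolvable over ℤ.

No such integers exist.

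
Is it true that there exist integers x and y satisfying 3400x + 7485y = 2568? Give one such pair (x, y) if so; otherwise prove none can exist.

No, no such integers exist.

Any value of 3400x + 7485y is a multiple of gcd(3400, 7485) = 5.
But 2568 is not a multiple of 5 (it leaves remainder 3).
Hence no integers x, y satisfy the equation.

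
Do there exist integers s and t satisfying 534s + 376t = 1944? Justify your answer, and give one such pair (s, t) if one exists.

s = 48, t = -63

Every value of 534s + 376t is a multiple of gcd(534, 376) = 2; since 2 ∣ 1944, solutions exist.
Dividing through by 2 reduces the equation to 267s + 188t = 972.
Euclidean algorithm: 267 = 1·188 + 79, 188 = 2·79 + 30, 79 = 2·30 + 19, 30 = 1·19 + 11, 19 = 1·11 + 8, 11 = 1·8 + 3, 8 = 2·3 + 2, 3 = 1·2 + 1, 2 = 2·1 + 0.
Working back up the chain: 1 = 3 − 1·2 = 3 − (8 − 2·3) = −8 + 3·3 = −8 + 3·(11 − 1·8) = 3·11 − 4·8 = 3·11 − 4·(19 − 1·11) = −4·19 + 7·11 = −4·19 + 7·(30 − 1·19) = 7·30 − 11·19 = 7·30 − 11·(79 − 2·30) = −11·79 + 29·30 = −11·79 + 29·(188 − 2·79) = 29·188 − 69·79 = 29·188 − 69·(267 − 1·188) = −69·267 + 98·188. So 267·(-69) + 188·98 = 1.
Multiplying through by 972: s = (-69)·972 = -67068, t = 98·972 = 95256 is a solution.
Adding 357·188 to s and subtracting 357·267 from t gives the tidier solution (48, -63).
Indeed 534·48 + 376·(-63) = 25632 − 23688 = 1944.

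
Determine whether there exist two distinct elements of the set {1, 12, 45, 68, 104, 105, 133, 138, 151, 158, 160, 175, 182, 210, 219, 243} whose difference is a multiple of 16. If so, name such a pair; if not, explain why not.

There is no such pair.

Reduce each element modulo 16: 1↦1, 12↦12, 45↦13, 68↦4, 104↦8, 105↦9, 133↦5, 138↦10, 151↦7, 158↦14, 160↦0, 175↦15, 182↦6, 210↦2, 219↦11, 243↦3.
No residue repeats among the 16 elements, so no pair has difference ≡ 0 (mod 16).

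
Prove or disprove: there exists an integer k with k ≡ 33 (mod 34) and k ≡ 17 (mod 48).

gcd(34, 48) = 2. A simultaneous solution exists iff 33 ≡ 17 (mod 2); here 33 mod 2 = 1 = 17 mod 2, so it does.
Write k = 33 + 34t. Then 34t ≡ 17 − 33 ≡ 32 (mod 48); dividing through by 2 gives 17t ≡ 16 (mod 24).
To invert 17 modulo 24: 24 = 1·17 + 7, 17 = 2·7 + 3, 7 = 2·3 + 1, 3 = 3·1 + 0, and unwinding, 1 = 7 − 2·3 = 7 − 2·(17 − 2·7) = −2·17 + 5·7 = −2·17 + 5·(24 − 1·17) = 5·24 − 7·17. Thus 17⁻¹ ≡ -7 ≡ 17 (mod 24).
Therefore t ≡ 17·16 = 272 ≡ 8 (mod 24).
Then k = 33 + 34·8 = 305.
Check: 305 mod 34 = 33, 305 mod 48 = 17. ✓

k = 305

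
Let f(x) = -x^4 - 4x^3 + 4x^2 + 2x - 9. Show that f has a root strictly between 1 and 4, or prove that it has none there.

The endpoint values f(1) = -8 and f(4) = -449 are both negative. Claim: f(x) < 0 for every x in (1, 4).
Substitute x = 1 + u, where 0 < u < 3 on the interval. Expanding, f(1 + u) = -u^4 - 8u^3 - 14u^2 - 6u - 8.
All 5 nonzero coefficients of this polynomial in u are negative; hence for u > 0 the value is a sum of negative terms (the constant -8 among them).
So f is strictly negative on (1, 4); no root exists in the interval.

No such root exists.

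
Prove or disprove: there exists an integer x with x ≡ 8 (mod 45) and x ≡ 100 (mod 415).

Both moduli are multiples of 5 = gcd(45, 415), so any solution would satisfy x ≡ 8 and x ≡ 100 modulo 5 simultaneously.
But 8 mod 5 = 3 while 100 mod 5 = 0, a contradiction.
So no integer satisfies both congruences.

No, no such integer exists.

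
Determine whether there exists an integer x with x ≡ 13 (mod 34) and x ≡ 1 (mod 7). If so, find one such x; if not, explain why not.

x = 183

gcd(34, 7) = 1, so the Chinese Remainder Theorem guarantees exactly one residue class mod 238 satisfying both.
Any solution of the first congruence is x = 13 + 34t; substituting into the second, 34t ≡ 1 − 13 ≡ 2 (mod 7).
34 ≡ 6 (mod 7), so this reads 6t ≡ 2 (mod 7). Note 6·6 = 36 ≡ 1 (mod 7) (as 36 − 1 = 5·7), so 6⁻¹ ≡ 6.
Therefore t ≡ 6·2 = 12 ≡ 5 (mod 7).
Taking t = 5 gives x = 13 + 34·5 = 183.
Indeed 183 ≡ 13 (mod 34) and 183 ≡ 1 (mod 7).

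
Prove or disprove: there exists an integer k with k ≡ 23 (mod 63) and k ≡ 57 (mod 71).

k = 3110

gcd(63, 71) = 1, so the Chinese Remainder Theorem guarantees exactly one residue class mod 4473 satisfying both.
Any solution of the first congruence is k = 23 + 63t; substituting into the second, 63t ≡ 57 − 23 ≡ 34 (mod 71).
Invert 63 mod 71 by the Euclidean algorithm: 71 = 1·63 + 8, 63 = 7·8 + 7, 8 = 1·7 + 1, 7 = 7·1 + 0; back-substituting, 1 = 8 − 1·7 = 8 − (63 − 7·8) = −63 + 8·8 = −63 + 8·(71 − 1·63) = 8·71 − 9·63. Hence 63·(-9) ≡ 1, so 63⁻¹ ≡ -9 ≡ 62 (mod 71).
Therefore t ≡ 62·34 = 2108 ≡ 49 (mod 71).
Taking t = 49 gives k = 23 + 63·49 = 3110.
Indeed 3110 ≡ 23 (mod 63) and 3110 ≡ 57 (mod 71).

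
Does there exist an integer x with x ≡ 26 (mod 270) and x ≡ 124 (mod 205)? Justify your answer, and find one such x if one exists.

No, no such integer exists.

Both moduli are multiples of 5 = gcd(270, 205), so any solution would satisfy x ≡ 26 and x ≡ 124 modulo 5 simultaneously.
However 26 ≡ 1 and 124 ≡ 4 (mod 5), and 1 ≠ 4.
Hence the system has no solution.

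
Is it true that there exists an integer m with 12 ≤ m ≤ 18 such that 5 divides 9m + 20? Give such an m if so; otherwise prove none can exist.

Try m = 15: 9·15 + 20 = 155 = 31·5, which is divisible by 5.

m = 15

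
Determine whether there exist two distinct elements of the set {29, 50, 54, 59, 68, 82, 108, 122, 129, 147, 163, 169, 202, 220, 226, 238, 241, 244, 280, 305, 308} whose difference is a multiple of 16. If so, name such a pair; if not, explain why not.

Yes: 50 and 82.

Reduce each element mod 16: 29↦13, 50↦2, 54↦6, 59↦11, 68↦4, 82↦2, 108↦12, 122↦10, 129↦1, 147↦3, 163↦3, 169↦9, 202↦10, 220↦12, 226↦2, 238↦14, 241↦1, 244↦4, 280↦8, 305↦1, 308↦4. The residue 2 repeats (at 50 and 82), and 82 − 50 = 32 = 2·16.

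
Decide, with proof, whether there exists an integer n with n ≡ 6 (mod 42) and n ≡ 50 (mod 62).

gcd(42, 62) = 2. A simultaneous solution exists iff 6 ≡ 50 (mod 2); here 6 mod 2 = 0 = 50 mod 2, so it does.
Step through n = 6, 6 + 42, 6 + 2·42, …: the values 6, 48, 90, 132, 174 reduce mod 62 to 6, 48, 28, 8, 50. The value 174 hits 50.
Verify: 174 = 4·42 + 6 and 174 = 2·62 + 50. ✓

n = 174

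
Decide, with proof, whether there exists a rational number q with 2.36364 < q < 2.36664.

Multiplying by 41: 41·2.36364 = 96.90924 and 41·2.36664 = 97.03224, so the integer 97 lies strictly between them.
Hence 97/41 is a rational number with 2.36364 < 97/41 < 2.36664.

q = 97/41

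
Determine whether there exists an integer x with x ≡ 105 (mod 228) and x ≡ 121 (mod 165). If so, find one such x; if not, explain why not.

gcd(228, 165) = 3. If x ≡ 105 (mod 228) and x ≡ 121 (mod 165), then x ≡ 105 (mod 3) and x ≡ 121 (mod 3).
However 105 ≡ 0 and 121 ≡ 1 (mod 3), and 0 ≠ 1.
So no integer satisfies both congruences.

No such integer exists.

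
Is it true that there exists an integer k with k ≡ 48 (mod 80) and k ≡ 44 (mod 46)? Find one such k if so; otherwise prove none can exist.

gcd(80, 46) = 2. A simultaneous solution exists iff 48 ≡ 44 (mod 2); here 48 mod 2 = 0 = 44 mod 2, so it does.
Put k = 48 + 80t, so we need 80t ≡ 42 (mod 46), equivalently (divide by 2) 40t ≡ 21 (mod 23).
40 ≡ 17 (mod 23), so this reads 17t ≡ 21 (mod 23). Invert 17 mod 23 by the Euclidean algorithm: 23 = 1·17 + 6, 17 = 2·6 + 5, 6 = 1·5 + 1, 5 = 5·1 + 0; back-substituting, 1 = 6 − 1·5 = 6 − (17 − 2·6) = −17 + 3·6 = −17 + 3·(23 − 1·17) = 3·23 − 4·17. Hence 17·(-4) ≡ 1, so 17⁻¹ ≡ -4 ≡ 19 (mod 23).
Therefore t ≡ 19·21 = 399 ≡ 8 (mod 23).
Then k = 48 + 80·8 = 688.
Verify: 688 = 8·80 + 48 and 688 = 14·46 + 44. ✓

k = 688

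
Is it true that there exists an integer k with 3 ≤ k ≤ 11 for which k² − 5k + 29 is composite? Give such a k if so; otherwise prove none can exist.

At k = 6: 6² − 5·6 + 29 = 35 = 5·7, which is composite.

k = 6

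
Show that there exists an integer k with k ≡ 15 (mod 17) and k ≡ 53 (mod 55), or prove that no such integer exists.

gcd(17, 55) = 1, so the Chinese Remainder Theorem guarantees exactly one residue class mod 935 satisfying both.
Any solution of the first congruence is k = 15 + 17t; substituting into the second, 17t ≡ 53 − 15 ≡ 38 (mod 55).
Note 17·13 = 221 ≡ 1 (mod 55) (as 221 − 1 = 4·55), so 17⁻¹ ≡ 13.
Therefore t ≡ 13·38 = 494 ≡ 54 (mod 55).
Taking t = 54 gives k = 15 + 17·54 = 933.
Indeed 933 ≡ 15 (mod 17) and 933 ≡ 53 (mod 55).

k = 933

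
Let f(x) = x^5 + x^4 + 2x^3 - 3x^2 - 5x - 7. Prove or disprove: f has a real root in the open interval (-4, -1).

f(-4) = -931 and f(-1) = -7, both negative, so a sign-change argument is unavailable; we show f keeps this sign on the whole interval.
Substitute x = -1 − u, where 0 < u < 3 on the interval. Expanding, f(-1 − u) = -u^5 - 4u^4 - 8u^3 - 13u^2 - 8u - 7.
The nonzero coefficients here are all negative, so for u > 0 every term is negative (or zero), and the constant term -7 is strictly negative.
Therefore f(x) < 0 throughout (-4, -1), and f has no zero there.

No such root exists.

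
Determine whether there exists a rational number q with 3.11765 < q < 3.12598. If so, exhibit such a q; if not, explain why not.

Look for a denominator N such that an integer falls strictly between N·3.11765 and N·3.12598. N = 8 works: 8·3.11765 = 24.94120 < 25 < 25.00784 = 8·3.12598.
Dividing back, 3.11765 < 25/8 < 3.12598, and 25/8 is rational.

q = 25/8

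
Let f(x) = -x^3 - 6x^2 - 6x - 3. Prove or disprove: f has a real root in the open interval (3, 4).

No.

The endpoint values f(3) = -102 and f(4) = -187 are both negative. Claim: f(x) < 0 for every x in (3, 4).
Shift to the endpoint 3: with x = 3 + u (0 < u < 1), one computes f(3 + u) = -u^3 - 15u^2 - 69u - 102.
All 4 nonzero coefficients of this polynomial in u are negative; hence for u > 0 the value is a sum of negative terms (the constant -102 among them).
So f is strictly negative on (3, 4); no root exists in the interval.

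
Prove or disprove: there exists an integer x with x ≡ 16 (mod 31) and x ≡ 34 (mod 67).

The moduli 31 and 67 are coprime, so by the Chinese Remainder Theorem a unique solution modulo 2077 exists.
Write x = 16 + 31t and require 16 + 31t ≡ 34 (mod 67), i.e. 31t ≡ 18 (mod 67).
Invert 31 mod 67 by the Euclidean algorithm: 67 = 2·31 + 5, 31 = 6·5 + 1, 5 = 5·1 + 0; back-substituting, 1 = 31 − 6·5 = 31 − 6·(67 − 2·31) = −6·67 + 13·31. Hence 31·13 ≡ 1, so 31⁻¹ ≡ 13 (mod 67).
Multiplying by 13: t ≡ 13·18 = 234 ≡ 33 (mod 67).
Taking t = 33 gives x = 16 + 31·33 = 1039.
Indeed 1039 ≡ 16 (mod 31) and 1039 ≡ 34 (mod 67).

x = 1039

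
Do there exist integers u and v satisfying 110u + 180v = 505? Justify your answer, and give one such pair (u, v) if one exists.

There are no such integers.

Both 110 and 180 are divisible by gcd(110, 180) = 10, hence so is any combination 110u + 180v.
But 505 = 10·50 + 5, so 10 ∤ 505.
Hence no integers u, v satisfy the equation.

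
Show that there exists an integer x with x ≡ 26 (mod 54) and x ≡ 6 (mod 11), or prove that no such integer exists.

x = 512

Since 54 and 11 share no common factor, CRT says the pair of congruences has a solution (unique mod 594).
Any solution of the first congruence is x = 26 + 54t; substituting into the second, 54t ≡ 6 − 26 ≡ 2 (mod 11).
54 ≡ 10 (mod 11), so this reads 10t ≡ 2 (mod 11). Since 10·10 = 100 = 9·11 + 1, the inverse of 10 mod 11 is 10.
Multiplying by 10: t ≡ 10·2 = 20 ≡ 9 (mod 11).
Taking t = 9 gives x = 26 + 54·9 = 512.
Check: 512 mod 54 = 26, 512 mod 11 = 6. ✓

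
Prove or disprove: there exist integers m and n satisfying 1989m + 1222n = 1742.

Since gcd(1989, 1222) = 13 and 1742 = 13·134, Bézout's identity guarantees a solution.
Dividing through by 13 reduces the equation to 153m + 94n = 134.
Euclidean algorithm: 153 = 1·94 + 59, 94 = 1·59 + 35, 59 = 1·35 + 24, 35 = 1·24 + 11, 24 = 2·11 + 2, 11 = 5·2 + 1, 2 = 2·1 + 0.
Working back up the chain: 1 = 11 − 5·2 = 11 − 5·(24 − 2·11) = −5·24 + 11·11 = −5·24 + 11·(35 − 1·24) = 11·35 − 16·24 = 11·35 − 16·(59 − 1·35) = −16·59 + 27·35 = −16·59 + 27·(94 − 1·59) = 27·94 − 43·59 = 27·94 − 43·(153 − 1·94) = −43·153 + 70·94. So 153·(-43) + 94·70 = 1.
Multiplying through by 134: m = (-43)·134 = -5762, n = 70·134 = 9380 is a solution.
The general solution is m = -5762 + 94k, n = 9380 − 153k; taking k = 62 gives the smaller pair m = 66, n = -106.
Check: 1989·66 + 1222·(-106) = 131274 − 129532 = 1742. ✓

m = 66, n = -106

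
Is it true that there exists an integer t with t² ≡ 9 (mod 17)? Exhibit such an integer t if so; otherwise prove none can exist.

t = 14 works: 14² = 196, and 196 − 9 = 187 = 11·17.

t = 14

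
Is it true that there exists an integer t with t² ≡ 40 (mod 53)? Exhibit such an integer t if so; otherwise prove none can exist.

t = 27 works: 27² = 729, and 729 − 40 = 689 = 13·53.

t = 27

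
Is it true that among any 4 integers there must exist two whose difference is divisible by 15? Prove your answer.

No; for instance {75, 76, 77, 78} is a counterexample.

Consider the 4 integers 75, 76, 77, 78. They lie in distinct residue classes modulo 15, since 4 ≤ 15.
Any two of them differ by at most 3 < 15 and by at least 1, so no difference is a multiple of 15.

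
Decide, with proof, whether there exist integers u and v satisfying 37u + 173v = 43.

u = 90, v = -19

37 and 173 are coprime, so 37u + 173v ranges over all of ℤ.
Euclidean algorithm: 173 = 4·37 + 25, 37 = 1·25 + 12, 25 = 2·12 + 1, 12 = 12·1 + 0.
Unwinding: 1 = 25 − 2·12 = 25 − 2·(37 − 1·25) = −2·37 + 3·25 = −2·37 + 3·(173 − 4·37) = 3·173 − 14·37, i.e. 37·(-14) + 173·3 = 1.
Scaling by 43 gives the particular solution (u, v) = (-602, 129).
Adding 4·173 to u and subtracting 4·37 from v gives the tidier solution (90, -19).
Check: 37·90 + 173·(-19) = 3330 − 3287 = 43. ✓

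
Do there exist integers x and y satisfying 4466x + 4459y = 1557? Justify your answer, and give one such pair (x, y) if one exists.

Both 4466 and 4459 are divisible by gcd(4466, 4459) = 7, hence so is any combination 4466x + 4459y.
However 1557 leaves remainder 3 on division by 7.
Hence no integers x, y satisfy the equation.

No such integers exist.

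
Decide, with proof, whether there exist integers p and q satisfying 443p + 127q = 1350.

p = 116, q = -394

443 and 127 are coprime, so 443p + 127q ranges over all of ℤ.
Run the Euclidean algorithm on 443 and 127: 443 = 3·127 + 62, 127 = 2·62 + 3, 62 = 20·3 + 2, 3 = 1·2 + 1, 2 = 2·1 + 0.
Unwinding: 1 = 3 − 1·2 = 3 − (62 − 20·3) = −62 + 21·3 = −62 + 21·(127 − 2·62) = 21·127 − 43·62 = 21·127 − 43·(443 − 3·127) = −43·443 + 150·127, i.e. 443·(-43) + 127·150 = 1.
Multiplying through by 1350: p = (-43)·1350 = -58050, q = 150·1350 = 202500 is a solution.
Shifting by a multiple of (127, −443) keeps it a solution: p = -58050 + 458·127 = 116, q = 202500 − 458·443 = -394.
Indeed 443·116 + 127·(-394) = 51388 − 50038 = 1350.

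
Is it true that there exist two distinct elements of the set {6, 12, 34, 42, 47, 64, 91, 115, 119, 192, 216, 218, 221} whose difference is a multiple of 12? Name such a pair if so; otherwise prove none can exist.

The pair (6, 42) works.

Both 6 and 42 leave remainder 6 on division by 12; their difference 36 = 3·12 is a multiple of 12.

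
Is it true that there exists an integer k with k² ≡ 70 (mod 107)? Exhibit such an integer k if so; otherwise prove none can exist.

Apply Euler's criterion with the prime 107: 70 is a quadratic residue iff 70^53 ≡ 1 (mod 107), and a non-residue iff it is ≡ −1.
Repeated squaring mod 107: 70^2 = 4900 ≡ 85; 70^4 ≡ 85² = 7225 ≡ 56; 70^8 ≡ 56² = 3136 ≡ 33; 70^16 ≡ 33² = 1089 ≡ 19; 70^32 ≡ 19² = 361 ≡ 40.
Since 53 = 32 + 16 + 4 + 1, 70^53 ≡ 40 · 19 · 56 · 70; multiplying out mod 107: 40·19 = 760 ≡ 11, then 11·56 = 616 ≡ 81, then 81·70 = 5670 ≡ 106. Thus 70^53 ≡ 106 ≡ −1 (mod 107).
The value −1 means 70 is a non-residue modulo 107, so k² ≡ 70 (mod 107) is impossible.

No, no such integer exists.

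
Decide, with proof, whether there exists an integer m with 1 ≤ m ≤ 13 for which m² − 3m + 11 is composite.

At m = 1: 1² − 3·1 + 11 = 9 = 3·3, which is composite.

m = 1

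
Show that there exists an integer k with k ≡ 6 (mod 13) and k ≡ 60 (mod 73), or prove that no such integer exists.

The moduli 13 and 73 are coprime, so by the Chinese Remainder Theorem a unique solution modulo 949 exists.
Any solution of the first congruence is k = 6 + 13t; substituting into the second, 13t ≡ 60 − 6 ≡ 54 (mod 73).
Since 13·45 = 585 = 8·73 + 1, the inverse of 13 mod 73 is 45.
Therefore t ≡ 45·54 = 2430 ≡ 21 (mod 73).
Taking t = 21 gives k = 6 + 13·21 = 279.
Check: 279 mod 13 = 6, 279 mod 73 = 60. ✓

k = 279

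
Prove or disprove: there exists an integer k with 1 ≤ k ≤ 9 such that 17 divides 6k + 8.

There is no such integer k in that range.

The values of 6k + 8 for k = 1, 2, …, 9 are 14, 20, 26, 32, 38, 44, 50, 56, 62; reduced mod 17 these are 14, 3, 9, 15, 4, 10, 16, 5, 11.
The residue 0 does not occur, so no k in [1, 9] makes 6k + 8 a multiple of 17.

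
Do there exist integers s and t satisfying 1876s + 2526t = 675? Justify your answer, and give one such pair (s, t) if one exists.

Any value of 1876s + 2526t is a multiple of gcd(1876, 2526) = 2.
However 675 leaves remainder 1 on division by 2.
Therefore 1876s + 2526t = 675 has no solution in integers.

No such integers exist.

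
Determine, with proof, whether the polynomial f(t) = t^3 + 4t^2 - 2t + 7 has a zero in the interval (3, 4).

The endpoint values f(3) = 64 and f(4) = 127 are both positive. Claim: f(t) > 0 for every t in (3, 4).
Substitute t = 3 + u, where 0 < u < 1 on the interval. Expanding, f(3 + u) = u^3 + 13u^2 + 49u + 64.
All 4 nonzero coefficients of this polynomial in u are positive; hence for u > 0 the value is a sum of positive terms (the constant 64 among them).
Therefore f(t) > 0 throughout (3, 4), and f has no zero there.

f has no root in that interval.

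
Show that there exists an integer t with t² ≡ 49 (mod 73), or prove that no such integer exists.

Take t = 66. Then 66² = 4356 = 59·73 + 49, so 66² ≡ 49 (mod 73).

t = 66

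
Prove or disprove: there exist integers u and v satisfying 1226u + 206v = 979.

There are no such integers.

Any value of 1226u + 206v is a multiple of gcd(1226, 206) = 2.
But 979 is not a multiple of 2 (it leaves remainder 1).
Therefore 1226u + 206v = 979 has no solution in integers.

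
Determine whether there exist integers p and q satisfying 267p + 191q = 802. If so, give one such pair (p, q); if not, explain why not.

Since gcd(267, 191) = 1, every integer is an integer combination of 267 and 191.
Euclidean algorithm: 267 = 1·191 + 76, 191 = 2·76 + 39, 76 = 1·39 + 37, 39 = 1·37 + 2, 37 = 18·2 + 1, 2 = 2·1 + 0.
Working back up the chain: 1 = 37 − 18·2 = 37 − 18·(39 − 1·37) = −18·39 + 19·37 = −18·39 + 19·(76 − 1·39) = 19·76 − 37·39 = 19·76 − 37·(191 − 2·76) = −37·191 + 93·76 = −37·191 + 93·(267 − 1·191) = 93·267 − 130·191. So 267·93 + 191·(-130) = 1.
Scaling by 802 gives the particular solution (p, q) = (74586, -104260).
Subtracting 390·191 from p and adding 390·267 to q gives the tidier solution (96, -130).
Indeed 267·96 + 191·(-130) = 25632 − 24830 = 802.

p = 96, q = -130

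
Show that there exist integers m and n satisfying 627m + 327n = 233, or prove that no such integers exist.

There are no such integers.

Both 627 and 327 are divisible by gcd(627, 327) = 3, hence so is any combination 627m + 327n.
However 233 leaves remainder 2 on division by 3.
Therefore 627m + 327n = 233 has no solution in integers.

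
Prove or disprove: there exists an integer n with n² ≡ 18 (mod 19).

There is no such integer.

Computing n² mod 19 for n = 0, 1, …, 9 (enough, by the symmetry n ↦ 19 − n) gives 0, 1, 4, 9, 16, 6, 17, 11, 7, 5.
So the quadratic residues mod 19 are {0, 1, 4, 5, 6, 7, 9, 11, 16, 17}, and 18 is not among them.
Therefore n² ≡ 18 (mod 19) has no solution.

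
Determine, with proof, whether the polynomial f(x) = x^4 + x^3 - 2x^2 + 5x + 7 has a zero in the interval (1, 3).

f has no root in that interval.

The endpoint values f(1) = 12 and f(3) = 112 are both positive. Claim: f(x) > 0 for every x in (1, 3).
Shift to the endpoint 1: with x = 1 + u (0 < u < 2), one computes f(1 + u) = u^4 + 5u^3 + 7u^2 + 8u + 12.
The nonzero coefficients here are all positive, so for u > 0 every term is positive (or zero), and the constant term 12 is strictly positive.
Therefore f(x) > 0 throughout (1, 3), and f has no zero there.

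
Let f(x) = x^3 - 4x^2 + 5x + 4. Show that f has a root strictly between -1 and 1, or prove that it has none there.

f(-1) = -6 and f(1) = 6, which have opposite signs.
Since f is a polynomial it is continuous on [-1, 1].
By the Intermediate Value Theorem f must vanish at some point of (-1, 1).

Such a root exists.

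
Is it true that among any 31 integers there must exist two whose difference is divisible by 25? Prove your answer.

Each integer lies in one of the 25 residue classes modulo 25.
Placing 31 integers into 25 classes, some class receives at least two — say a and b.
Their difference a − b is then a multiple of 25.

True.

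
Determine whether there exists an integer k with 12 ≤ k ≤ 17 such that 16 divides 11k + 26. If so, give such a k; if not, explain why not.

No, no such integer k in that range exists.

For k = 12, 13, …, 17 the values of 11k + 26 modulo 16 are 14, 9, 4, 15, 10, 5 respectively.
The residue 0 does not occur, so no k in [12, 17] makes 11k + 26 a multiple of 16.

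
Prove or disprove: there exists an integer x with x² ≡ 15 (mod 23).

No, no such integer exists.

23 is prime, so by Euler's criterion 15 is a square mod 23 iff 15^((23−1)/2) = 15^11 ≡ 1 (mod 23).
Squaring successively (mod 23): 15^2 = 225 ≡ 18; 15^4 ≡ 18² = 324 ≡ 2; 15^8 ≡ 2² = 4 ≡ 4.
Since 11 = 8 + 2 + 1, 15^11 ≡ 4 · 18 · 15; multiplying out mod 23: 4·18 = 72 ≡ 3, then 3·15 = 45 ≡ 22. Thus 15^11 ≡ 22 ≡ −1 (mod 23).
By Euler's criterion 15 is a quadratic non-residue mod 23: no x satisfies x² ≡ 15 (mod 23).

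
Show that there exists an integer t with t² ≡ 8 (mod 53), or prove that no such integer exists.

53 is prime, so by Euler's criterion 8 is a square mod 53 iff 8^((53−1)/2) = 8^26 ≡ 1 (mod 53).
Repeated squaring mod 53: 8^2 = 64 ≡ 11; 8^4 ≡ 11² = 121 ≡ 15; 8^8 ≡ 15² = 225 ≡ 13; 8^16 ≡ 13² = 169 ≡ 10.
Since 26 = 16 + 8 + 2, 8^26 ≡ 10 · 13 · 11; multiplying out mod 53: 10·13 = 130 ≡ 24, then 24·11 = 264 ≡ 52. Thus 8^26 ≡ 52 ≡ −1 (mod 53).
The value −1 means 8 is a non-residue modulo 53, so t² ≡ 8 (mod 53) is impossible.

There is no such integer.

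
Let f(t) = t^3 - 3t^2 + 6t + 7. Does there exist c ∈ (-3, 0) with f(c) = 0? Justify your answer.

Yes, such a c exists.

f(-3) = -65 and f(0) = 7, which have opposite signs.
As a polynomial, f is continuous on every closed interval.
By the Intermediate Value Theorem, f takes the value 0 somewhere in the open interval.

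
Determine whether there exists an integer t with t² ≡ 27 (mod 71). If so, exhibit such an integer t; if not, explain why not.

t = 13 works: 13² = 169, and 169 − 27 = 142 = 2·71.

t = 13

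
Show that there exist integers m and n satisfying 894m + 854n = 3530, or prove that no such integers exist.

Every value of 894m + 854n is a multiple of gcd(894, 854) = 2; since 2 ∣ 3530, solutions exist.
Dividing through by 2 reduces the equation to 447m + 427n = 1765.
Euclidean algorithm: 447 = 1·427 + 20, 427 = 21·20 + 7, 20 = 2·7 + 6, 7 = 1·6 + 1, 6 = 6·1 + 0.
Working back up the chain: 1 = 7 − 1·6 = 7 − (20 − 2·7) = −20 + 3·7 = −20 + 3·(427 − 21·20) = 3·427 − 64·20 = 3·427 − 64·(447 − 1·427) = −64·447 + 67·427. So 447·(-64) + 427·67 = 1.
Multiplying through by 1765: m = (-64)·1765 = -112960, n = 67·1765 = 118255 is a solution.
Adding 265·427 to m and subtracting 265·447 from n gives the tidier solution (195, -200).
Indeed 894·195 + 854·(-200) = 174330 − 170800 = 3530.

m = 195, n = -200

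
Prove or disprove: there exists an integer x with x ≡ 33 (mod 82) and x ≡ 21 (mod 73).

x = 1919

Since 82 and 73 share no common factor, CRT says the pair of congruences has a solution (unique mod 5986).
Any solution of the first congruence is x = 33 + 82t; substituting into the second, 82t ≡ 21 − 33 ≡ 61 (mod 73).
82 ≡ 9 (mod 73), so this reads 9t ≡ 61 (mod 73). Note 9·65 = 585 ≡ 1 (mod 73) (as 585 − 1 = 8·73), so 9⁻¹ ≡ 65.
Therefore t ≡ 65·61 = 3965 ≡ 23 (mod 73).
With t = 23: x = 33 + 82·23 = 1919.
Verify: 1919 = 23·82 + 33 and 1919 = 26·73 + 21. ✓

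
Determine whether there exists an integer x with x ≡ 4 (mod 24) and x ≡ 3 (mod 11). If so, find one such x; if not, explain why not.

x = 124

Since 24 and 11 share no common factor, CRT says the pair of congruences has a solution (unique mod 264).
Any solution of the first congruence is x = 4 + 24t; substituting into the second, 24t ≡ 3 − 4 ≡ 10 (mod 11).
24 ≡ 2 (mod 11), so this reads 2t ≡ 10 (mod 11). Invert 2 mod 11 by the Euclidean algorithm: 11 = 5·2 + 1, 2 = 2·1 + 0; back-substituting, 1 = 11 − 5·2. Hence 2·(-5) ≡ 1, so 2⁻¹ ≡ -5 ≡ 6 (mod 11).
Multiplying by 6: t ≡ 6·10 = 60 ≡ 5 (mod 11).
With t = 5: x = 4 + 24·5 = 124.
Check: 124 mod 24 = 4, 124 mod 11 = 3. ✓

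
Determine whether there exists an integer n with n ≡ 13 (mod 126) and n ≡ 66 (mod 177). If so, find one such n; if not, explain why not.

Both moduli are multiples of 3 = gcd(126, 177), so any solution would satisfy n ≡ 13 and n ≡ 66 modulo 3 simultaneously.
But 13 mod 3 = 1 while 66 mod 3 = 0, a contradiction.
So no integer satisfies both congruences.

No, no such integer exists.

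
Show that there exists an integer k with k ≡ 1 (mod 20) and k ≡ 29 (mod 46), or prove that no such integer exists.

The moduli are not coprime: gcd(20, 46) = 2. Compatibility requires 2 ∣ (29 − 1) = 28, which holds, so solutions exist.
The integers ≡ 1 (mod 20) are 1, 21, 41, 61, 81, 101, 121, …; their remainders mod 46 are 1, 21, 41, 15, 35, 9, 29, so k = 121 is the first that is ≡ 29 (mod 46).
Check: 121 mod 20 = 1, 121 mod 46 = 29. ✓

k = 121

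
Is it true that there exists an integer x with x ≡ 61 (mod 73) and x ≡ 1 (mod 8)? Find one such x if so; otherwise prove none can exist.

Since 73 and 8 share no common factor, CRT says the pair of congruences has a solution (unique mod 584).
Any solution of the first congruence is x = 61 + 73t; substituting into the second, 73t ≡ 1 − 61 ≡ 4 (mod 8).
73 ≡ 1 (mod 8), so this reads 1t ≡ 4 (mod 8). So t ≡ 4 (mod 8).
Taking t = 4 gives x = 61 + 73·4 = 353.
Indeed 353 ≡ 61 (mod 73) and 353 ≡ 1 (mod 8).

x = 353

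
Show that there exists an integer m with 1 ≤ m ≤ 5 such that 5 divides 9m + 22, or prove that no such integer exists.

At m = 1 the value 31 is not a multiple of 5. m = 2 works, since 9·2 + 22 = 40 = 8·5.

m = 2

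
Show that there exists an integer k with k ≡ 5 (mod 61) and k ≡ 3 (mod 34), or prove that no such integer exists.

k = 615

Since 61 and 34 share no common factor, CRT says the pair of congruences has a solution (unique mod 2074).
Write k = 5 + 61t and require 5 + 61t ≡ 3 (mod 34), i.e. 61t ≡ 32 (mod 34).
61 ≡ 27 (mod 34), so this reads 27t ≡ 32 (mod 34). Note 27·29 = 783 ≡ 1 (mod 34) (as 783 − 1 = 23·34), so 27⁻¹ ≡ 29.
Therefore t ≡ 29·32 = 928 ≡ 10 (mod 34).
With t = 10: k = 5 + 61·10 = 615.
Check: 615 mod 61 = 5, 615 mod 34 = 3. ✓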